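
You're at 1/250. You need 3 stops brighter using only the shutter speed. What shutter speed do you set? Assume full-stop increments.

1/30s

Shutter speed: 1/250 → 1/125 → 1/60 → 1/30 — 3 stops longer (brighter).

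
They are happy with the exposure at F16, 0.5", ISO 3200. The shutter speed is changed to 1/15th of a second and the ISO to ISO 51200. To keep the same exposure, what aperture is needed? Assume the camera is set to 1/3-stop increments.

Shutter speed: 0.5 → 0.4 → 0.3 → 1/4 → 1/5 → 1/6 → 1/8 → 1/10 → 1/13 → 1/15 — 3 stops shorter (darker).
ISO: 3200 → 4000 → 5000 → 6400 → 8000 → 10000 → 12800 → 16000 → 20000 → 25600 → 32000 → 40000 → 51200 — 4 stops raised (brighter).
Net change so far: 1 stop brighter. Offset with the aperture: f/16 → f/18 → f/20 → f/22.

f/22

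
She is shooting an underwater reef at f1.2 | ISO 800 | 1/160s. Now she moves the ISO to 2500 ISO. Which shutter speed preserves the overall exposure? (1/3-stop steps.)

ISO: 800 → 1000 → 1250 → 1600 → 2000 → 2500 — 1 2/3 stops higher (brighter).
Need 1 2/3 stops darker from the shutter speed: 1/160 → 1/200 → 1/250 → 1/320 → 1/400 → 1/500.

1/500s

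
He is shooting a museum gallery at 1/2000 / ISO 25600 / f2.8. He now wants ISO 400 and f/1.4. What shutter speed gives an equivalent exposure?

1/125s

ISO: 25600 → 12800 → 6400 → 3200 → 1600 → 800 → 400 — 6 stops lower (darker).
Aperture: f/2.8 → f/2 → f/1.4 — 2 stops larger aperture (brighter).
Net change so far: 4 stops darker. Offset with the shutter speed: 1/2000 → 1/1000 → 1/500 → 1/250 → 1/125.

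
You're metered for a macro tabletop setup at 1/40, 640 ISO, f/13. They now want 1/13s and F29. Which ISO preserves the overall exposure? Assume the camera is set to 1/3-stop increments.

ISO 1000

Shutter speed: 1/40 → 1/30 → 1/25 → 1/20 → 1/15 → 1/13 — 1 2/3 stops longer (brighter).
Aperture: f/13 → f/14 → f/16 → f/18 → f/20 → f/22 → f/25 → f/29 — 2 1/3 stops stopped down (darker).
Net change so far: 2/3 stop darker. Offset with the ISO: 640 → 800 → 1000.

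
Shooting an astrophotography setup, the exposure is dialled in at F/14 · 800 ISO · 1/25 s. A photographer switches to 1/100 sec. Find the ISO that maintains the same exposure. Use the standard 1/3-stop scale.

Shutter speed: 1/25 → 1/30 → 1/40 → 1/50 → 1/60 → 1/80 → 1/100 — 2 stops shorter (darker).
Need 2 stops brighter from the ISO: 800 → 1000 → 1250 → 1600 → 2000 → 2500 → 3200.

ISO 3200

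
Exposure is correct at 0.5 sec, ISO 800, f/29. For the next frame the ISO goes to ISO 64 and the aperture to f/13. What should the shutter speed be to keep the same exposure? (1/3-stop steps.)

ISO: 800 → 640 → 500 → 400 → 320 → 250 → 200 → 160 → 125 → 100 → 80 → 64 — 3 2/3 stops lower (darker).
Aperture: f/29 → f/25 → f/22 → f/20 → f/18 → f/16 → f/14 → f/13 — 2 1/3 stops wider (brighter).
Net change so far: 1 1/3 stops darker. Offset with the shutter speed: 0.5 → 0.6 → 0.8 → 1 → 1.3.

1.3 s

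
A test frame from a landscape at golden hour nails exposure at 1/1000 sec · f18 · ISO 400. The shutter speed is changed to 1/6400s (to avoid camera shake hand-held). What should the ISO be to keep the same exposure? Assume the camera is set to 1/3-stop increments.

Shutter speed: 1/1000 → 1/1250 → 1/1600 → 1/2000 → 1/2500 → 1/3200 → 1/4000 → 1/5000 → 1/6400 — 2 2/3 stops faster (darker).
Need 2 2/3 stops brighter from the ISO: 400 → 500 → 640 → 800 → 1000 → 1250 → 1600 → 2000 → 2500.

ISO 2500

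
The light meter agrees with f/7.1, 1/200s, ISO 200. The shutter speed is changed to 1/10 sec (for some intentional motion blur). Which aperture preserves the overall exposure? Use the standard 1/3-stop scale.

f/32

Shutter speed: 1/200 → 1/160 → 1/125 → 1/100 → 1/80 → 1/60 → 1/50 → 1/40 → 1/30 → 1/25 → 1/20 → 1/15 → 1/13 → 1/10 — 4 1/3 stops slower (brighter).
Need 4 1/3 stops darker from the aperture: f/7.1 → f/8 → f/9 → f/10 → f/11 → f/13 → f/14 → f/16 → f/18 → f/20 → f/22 → f/25 → f/29 → f/32.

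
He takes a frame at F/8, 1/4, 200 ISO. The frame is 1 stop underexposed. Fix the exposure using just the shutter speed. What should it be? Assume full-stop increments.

1/2s

Underexposed by 1 stop → need 1 stop brighter.
Shutter speed: 1/4 → 1/2.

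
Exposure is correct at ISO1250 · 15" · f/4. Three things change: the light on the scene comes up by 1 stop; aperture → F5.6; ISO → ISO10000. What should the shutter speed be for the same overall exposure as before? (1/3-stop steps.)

2 s

Scene light: 1 stop brighter.
Aperture: f/4 → f/4.5 → f/5 → f/5.6 — 1 stop smaller aperture (darker).
ISO: 1250 → 1600 → 2000 → 2500 → 3200 → 4000 → 5000 → 6400 → 8000 → 10000 — 3 stops raised (brighter).
Net so far: 3 stops brighter. Shutter speed: 15 → 13 → 10 → 8 → 6 → 5 → 4 → 3.2 → 2.5 → 2.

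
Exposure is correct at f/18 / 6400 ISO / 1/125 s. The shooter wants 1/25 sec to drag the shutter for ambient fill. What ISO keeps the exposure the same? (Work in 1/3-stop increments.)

Shutter speed: 1/125 → 1/100 → 1/80 → 1/60 → 1/50 → 1/40 → 1/30 → 1/25 — 2 1/3 stops slower (brighter).
Need 2 1/3 stops darker from the ISO: 6400 → 5000 → 4000 → 3200 → 2500 → 2000 → 1600 → 1250.

ISO 1250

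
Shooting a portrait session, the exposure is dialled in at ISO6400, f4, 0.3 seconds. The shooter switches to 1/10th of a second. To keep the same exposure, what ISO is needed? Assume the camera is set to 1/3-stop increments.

ISO 20000

Shutter speed: 0.3 → 1/4 → 1/5 → 1/6 → 1/8 → 1/10 — 1 2/3 stops shorter (darker).
Need 1 2/3 stops brighter from the ISO: 6400 → 8000 → 10000 → 12800 → 16000 → 20000.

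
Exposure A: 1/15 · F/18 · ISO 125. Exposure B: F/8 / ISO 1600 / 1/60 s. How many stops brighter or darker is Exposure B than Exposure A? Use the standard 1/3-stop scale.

Aperture: f/18 → f/16 → f/14 → f/13 → f/11 → f/10 → f/9 → f/8 — 2 1/3 stops wider (brighter).
Shutter speed: 1/15 → 1/20 → 1/25 → 1/30 → 1/40 → 1/50 → 1/60 — 2 stops shorter (darker).
ISO: 125 → 160 → 200 → 250 → 320 → 400 → 500 → 640 → 800 → 1000 → 1250 → 1600 — 3 2/3 stops higher (brighter).
Net: +2 1/3 −2 +3 2/3 = +4 stops.

4 stops brighter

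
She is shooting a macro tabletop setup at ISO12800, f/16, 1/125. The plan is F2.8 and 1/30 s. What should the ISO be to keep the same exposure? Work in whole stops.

ISO 100

Aperture: f/16 → f/11 → f/8 → f/5.6 → f/4 → f/2.8 — 5 stops larger aperture (brighter).
Shutter speed: 1/125 → 1/60 → 1/30 — 2 stops slower (brighter).
Net change so far: 7 stops brighter. Offset with the ISO: 12800 → 6400 → 3200 → 1600 → 800 → 400 → 200 → 100.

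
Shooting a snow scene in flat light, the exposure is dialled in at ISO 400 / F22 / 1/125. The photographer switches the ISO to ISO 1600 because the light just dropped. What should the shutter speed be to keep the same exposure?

ISO: 400 → 800 → 1600 — 2 stops higher (brighter).
Need 2 stops darker from the shutter speed: 1/125 → 1/250 → 1/500.

1/500s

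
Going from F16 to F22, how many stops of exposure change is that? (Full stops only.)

f/16 → f/22 — count the steps: 1 stop.

1 stop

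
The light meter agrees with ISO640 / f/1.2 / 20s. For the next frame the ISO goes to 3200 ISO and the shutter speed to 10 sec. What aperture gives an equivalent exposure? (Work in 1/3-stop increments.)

ISO: 640 → 800 → 1000 → 1250 → 1600 → 2000 → 2500 → 3200 — 2 1/3 stops raised (brighter).
Shutter speed: 20 → 15 → 13 → 10 — 1 stop faster (darker).
Net change so far: 1 1/3 stops brighter. Offset with the aperture: f/1.2 → f/1.4 → f/1.6 → f/1.8 → f/2.

f/2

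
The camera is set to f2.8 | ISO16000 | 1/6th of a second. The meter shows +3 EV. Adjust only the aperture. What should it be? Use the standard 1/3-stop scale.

Overexposed by 3 stops → need 3 stops darker.
Aperture: f/2.8 → f/3.2 → f/3.5 → f/4 → f/4.5 → f/5 → f/5.6 → f/6.3 → f/7.1 → f/8.

f/8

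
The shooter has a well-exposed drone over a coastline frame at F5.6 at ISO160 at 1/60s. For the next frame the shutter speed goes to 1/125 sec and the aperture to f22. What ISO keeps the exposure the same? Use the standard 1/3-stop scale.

Shutter speed: 1/60 → 1/80 → 1/100 → 1/125 — 1 stop shorter (darker).
Aperture: f/5.6 → f/6.3 → f/7.1 → f/8 → f/9 → f/10 → f/11 → f/13 → f/14 → f/16 → f/18 → f/20 → f/22 — 4 stops smaller aperture (darker).
Net change so far: 5 stops darker. Offset with the ISO: 160 → 200 → 250 → 320 → 400 → 500 → 640 → 800 → 1000 → 1250 → 1600 → 2000 → 2500 → 3200 → 4000 → 5000.

ISO 5000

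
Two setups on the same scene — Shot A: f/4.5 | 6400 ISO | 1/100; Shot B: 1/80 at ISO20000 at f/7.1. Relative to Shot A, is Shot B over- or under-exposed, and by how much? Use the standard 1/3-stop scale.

2/3 stop brighter

Aperture: f/4.5 → f/5 → f/5.6 → f/6.3 → f/7.1 — 1 1/3 stops narrower (darker).
Shutter speed: 1/100 → 1/80 — 1/3 stop longer (brighter).
ISO: 6400 → 8000 → 10000 → 12800 → 16000 → 20000 — 1 2/3 stops higher (brighter).
Net: −1 1/3 +1/3 +1 2/3 = +2/3 stops.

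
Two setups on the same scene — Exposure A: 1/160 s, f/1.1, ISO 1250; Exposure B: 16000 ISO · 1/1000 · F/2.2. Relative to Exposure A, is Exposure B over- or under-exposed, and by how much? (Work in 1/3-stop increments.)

Aperture: f/1.1 → f/1.2 → f/1.4 → f/1.6 → f/1.8 → f/2 → f/2.2 — 2 stops narrower (darker).
Shutter speed: 1/160 → 1/200 → 1/250 → 1/320 → 1/400 → 1/500 → 1/640 → 1/800 → 1/1000 — 2 2/3 stops shorter (darker).
ISO: 1250 → 1600 → 2000 → 2500 → 3200 → 4000 → 5000 → 6400 → 8000 → 10000 → 12800 → 16000 — 3 2/3 stops raised (brighter).
Net: −2 −2 2/3 +3 2/3 = −1 stop.

1 stop darker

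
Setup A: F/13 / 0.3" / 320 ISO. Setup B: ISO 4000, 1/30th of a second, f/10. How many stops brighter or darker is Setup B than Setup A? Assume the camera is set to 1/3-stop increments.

1 stop brighter

Aperture: f/13 → f/11 → f/10 — 2/3 stop opened up (brighter).
Shutter speed: 0.3 → 1/4 → 1/5 → 1/6 → 1/8 → 1/10 → 1/13 → 1/15 → 1/20 → 1/25 → 1/30 — 3 1/3 stops shorter (darker).
ISO: 320 → 400 → 500 → 640 → 800 → 1000 → 1250 → 1600 → 2000 → 2500 → 3200 → 4000 — 3 2/3 stops higher (brighter).
Net: +2/3 −3 1/3 +3 2/3 = +1 stop.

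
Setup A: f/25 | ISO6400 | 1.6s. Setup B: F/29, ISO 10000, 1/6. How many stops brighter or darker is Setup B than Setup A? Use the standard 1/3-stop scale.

3 stops darker

Aperture: f/25 → f/29 — 1/3 stop stopped down (darker).
Shutter speed: 1.6 → 1.3 → 1 → 0.8 → 0.6 → 0.5 → 0.4 → 0.3 → 1/4 → 1/5 → 1/6 — 3 1/3 stops shorter (darker).
ISO: 6400 → 8000 → 10000 — 2/3 stop raised (brighter).
Net: −1/3 −3 1/3 +2/3 = −3 stops.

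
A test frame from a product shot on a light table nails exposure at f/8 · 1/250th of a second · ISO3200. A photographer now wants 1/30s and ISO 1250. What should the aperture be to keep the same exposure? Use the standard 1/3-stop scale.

Shutter speed: 1/250 → 1/200 → 1/160 → 1/125 → 1/100 → 1/80 → 1/60 → 1/50 → 1/40 → 1/30 — 3 stops slower (brighter).
ISO: 3200 → 2500 → 2000 → 1600 → 1250 — 1 1/3 stops lower (darker).
Net change so far: 1 2/3 stops brighter. Offset with the aperture: f/8 → f/9 → f/10 → f/11 → f/13 → f/14.

f/14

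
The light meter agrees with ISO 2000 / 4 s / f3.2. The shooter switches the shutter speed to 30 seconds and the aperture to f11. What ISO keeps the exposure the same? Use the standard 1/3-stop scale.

ISO 3200

Shutter speed: 4 → 5 → 6 → 8 → 10 → 13 → 15 → 20 → 25 → 30 — 3 stops slower (brighter).
Aperture: f/3.2 → f/3.5 → f/4 → f/4.5 → f/5 → f/5.6 → f/6.3 → f/7.1 → f/8 → f/9 → f/10 → f/11 — 3 2/3 stops smaller aperture (darker).
Net change so far: 2/3 stop darker. Offset with the ISO: 2000 → 2500 → 3200.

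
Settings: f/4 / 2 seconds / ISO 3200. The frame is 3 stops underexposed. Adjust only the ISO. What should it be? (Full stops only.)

Underexposed by 3 stops → need 3 stops brighter.
ISO: 3200 → 6400 → 12800 → 25600.

ISO 25600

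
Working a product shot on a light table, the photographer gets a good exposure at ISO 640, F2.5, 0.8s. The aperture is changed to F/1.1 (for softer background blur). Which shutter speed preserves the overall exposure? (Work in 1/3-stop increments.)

1/6s

Aperture: f/2.5 → f/2.2 → f/2 → f/1.8 → f/1.6 → f/1.4 → f/1.2 → f/1.1 — 2 1/3 stops larger aperture (brighter).
Need 2 1/3 stops darker from the shutter speed: 0.8 → 0.6 → 0.5 → 0.4 → 0.3 → 1/4 → 1/5 → 1/6.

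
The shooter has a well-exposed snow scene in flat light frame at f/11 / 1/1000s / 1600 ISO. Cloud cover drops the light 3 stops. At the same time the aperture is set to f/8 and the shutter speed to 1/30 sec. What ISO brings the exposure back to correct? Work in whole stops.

Scene light: 3 stops darker.
Aperture: f/11 → f/8 — 1 stop opened up (brighter).
Shutter speed: 1/1000 → 1/500 → 1/250 → 1/125 → 1/60 → 1/30 — 5 stops longer (brighter).
Net so far: 3 stops brighter. ISO: 1600 → 800 → 400 → 200.

ISO 200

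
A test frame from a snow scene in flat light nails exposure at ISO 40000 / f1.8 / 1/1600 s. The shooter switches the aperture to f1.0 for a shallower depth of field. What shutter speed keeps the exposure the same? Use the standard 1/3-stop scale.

Aperture: f/1.8 → f/1.6 → f/1.4 → f/1.2 → f/1.1 → f/1.0 — 1 2/3 stops wider (brighter).
Need 1 2/3 stops darker from the shutter speed: 1/1600 → 1/2000 → 1/2500 → 1/3200 → 1/4000 → 1/5000.

1/5000s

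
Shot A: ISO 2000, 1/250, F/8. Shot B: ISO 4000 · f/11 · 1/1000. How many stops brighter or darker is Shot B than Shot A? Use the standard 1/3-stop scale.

2 stops darker

Aperture: f/8 → f/9 → f/10 → f/11 — 1 stop narrower (darker).
Shutter speed: 1/250 → 1/320 → 1/400 → 1/500 → 1/640 → 1/800 → 1/1000 — 2 stops faster (darker).
ISO: 2000 → 2500 → 3200 → 4000 — 1 stop raised (brighter).
Net: −1 −2 +1 = −2 stops.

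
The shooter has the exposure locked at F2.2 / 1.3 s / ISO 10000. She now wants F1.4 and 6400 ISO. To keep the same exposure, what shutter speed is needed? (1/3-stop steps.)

0.8 s

Aperture: f/2.2 → f/2 → f/1.8 → f/1.6 → f/1.4 — 1 1/3 stops larger aperture (brighter).
ISO: 10000 → 8000 → 6400 — 2/3 stop dropped (darker).
Net change so far: 2/3 stop brighter. Offset with the shutter speed: 1.3 → 1 → 0.8.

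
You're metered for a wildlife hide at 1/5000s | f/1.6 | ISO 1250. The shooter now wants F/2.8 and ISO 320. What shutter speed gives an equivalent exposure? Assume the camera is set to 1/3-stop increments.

1/400s

Aperture: f/1.6 → f/1.8 → f/2 → f/2.2 → f/2.5 → f/2.8 — 1 2/3 stops stopped down (darker).
ISO: 1250 → 1000 → 800 → 640 → 500 → 400 → 320 — 2 stops lower (darker).
Net change so far: 3 2/3 stops darker. Offset with the shutter speed: 1/5000 → 1/4000 → 1/3200 → 1/2500 → 1/2000 → 1/1600 → 1/1250 → 1/1000 → 1/800 → 1/640 → 1/500 → 1/400.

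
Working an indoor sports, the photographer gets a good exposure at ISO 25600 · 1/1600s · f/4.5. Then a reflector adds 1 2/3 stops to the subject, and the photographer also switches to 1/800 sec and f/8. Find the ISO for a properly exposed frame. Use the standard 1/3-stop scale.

ISO 12800

Scene light: 1 2/3 stops brighter.
Shutter speed: 1/1600 → 1/1250 → 1/1000 → 1/800 — 1 stop longer (brighter).
Aperture: f/4.5 → f/5 → f/5.6 → f/6.3 → f/7.1 → f/8 — 1 2/3 stops smaller aperture (darker).
Net so far: 1 stop brighter. ISO: 25600 → 20000 → 16000 → 12800.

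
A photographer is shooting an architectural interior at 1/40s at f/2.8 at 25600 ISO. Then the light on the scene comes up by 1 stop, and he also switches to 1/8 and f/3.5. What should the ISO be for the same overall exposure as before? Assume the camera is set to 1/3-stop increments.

ISO 4000

Scene light: 1 stop brighter.
Shutter speed: 1/40 → 1/30 → 1/25 → 1/20 → 1/15 → 1/13 → 1/10 → 1/8 — 2 1/3 stops longer (brighter).
Aperture: f/2.8 → f/3.2 → f/3.5 — 2/3 stop smaller aperture (darker).
Net so far: 2 2/3 stops brighter. ISO: 25600 → 20000 → 16000 → 12800 → 10000 → 8000 → 6400 → 5000 → 4000.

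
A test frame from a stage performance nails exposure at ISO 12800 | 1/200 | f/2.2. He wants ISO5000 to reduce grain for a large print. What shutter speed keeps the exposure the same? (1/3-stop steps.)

ISO: 12800 → 10000 → 8000 → 6400 → 5000 — 1 1/3 stops lower (darker).
Need 1 1/3 stops brighter from the shutter speed: 1/200 → 1/160 → 1/125 → 1/100 → 1/80.

1/80s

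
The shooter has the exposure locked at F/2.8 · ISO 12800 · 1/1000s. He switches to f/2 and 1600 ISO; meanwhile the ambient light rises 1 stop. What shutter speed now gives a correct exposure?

Scene light: 1 stop brighter.
Aperture: f/2.8 → f/2 — 1 stop opened up (brighter).
ISO: 12800 → 6400 → 3200 → 1600 — 3 stops lower (darker).
Net so far: 1 stop darker. Shutter speed: 1/1000 → 1/500.

1/500s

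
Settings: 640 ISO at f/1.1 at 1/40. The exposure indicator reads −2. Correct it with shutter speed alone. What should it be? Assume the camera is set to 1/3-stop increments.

Underexposed by 2 stops → need 2 stops brighter.
Shutter speed: 1/40 → 1/30 → 1/25 → 1/20 → 1/15 → 1/13 → 1/10.

1/10s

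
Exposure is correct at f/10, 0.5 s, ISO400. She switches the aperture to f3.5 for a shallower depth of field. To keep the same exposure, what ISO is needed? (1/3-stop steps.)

Aperture: f/10 → f/9 → f/8 → f/7.1 → f/6.3 → f/5.6 → f/5 → f/4.5 → f/4 → f/3.5 — 3 stops opened up (brighter).
Need 3 stops darker from the ISO: 400 → 320 → 250 → 200 → 160 → 125 → 100 → 80 → 64 → 50.

ISO 50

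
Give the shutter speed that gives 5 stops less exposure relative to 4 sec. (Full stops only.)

1/8s

Shutter speed: 4 → 2 → 1 → 1/2 → 1/4 → 1/8 — 5 stops faster (darker).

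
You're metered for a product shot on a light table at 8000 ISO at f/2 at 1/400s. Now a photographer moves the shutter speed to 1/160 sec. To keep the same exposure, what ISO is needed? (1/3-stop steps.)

Shutter speed: 1/400 → 1/320 → 1/250 → 1/200 → 1/160 — 1 1/3 stops slower (brighter).
Need 1 1/3 stops darker from the ISO: 8000 → 6400 → 5000 → 4000 → 3200.

ISO 3200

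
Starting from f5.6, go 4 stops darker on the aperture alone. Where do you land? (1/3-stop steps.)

f/22

Aperture: f/5.6 → f/6.3 → f/7.1 → f/8 → f/9 → f/10 → f/11 → f/13 → f/14 → f/16 → f/18 → f/20 → f/22 — 4 stops smaller aperture (darker).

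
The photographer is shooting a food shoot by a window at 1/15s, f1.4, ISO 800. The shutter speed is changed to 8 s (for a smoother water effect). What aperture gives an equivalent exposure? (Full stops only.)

f/16

Shutter speed: 1/15 → 1/8 → 1/4 → 1/2 → 1 → 2 → 4 → 8 — 7 stops longer (brighter).
Need 7 stops darker from the aperture: f/1.4 → f/2 → f/2.8 → f/4 → f/5.6 → f/8 → f/11 → f/16.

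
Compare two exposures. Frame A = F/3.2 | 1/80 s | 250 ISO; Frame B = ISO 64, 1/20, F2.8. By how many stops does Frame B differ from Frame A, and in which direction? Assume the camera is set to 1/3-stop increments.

1/3 stop brighter

Aperture: f/3.2 → f/2.8 — 1/3 stop wider (brighter).
Shutter speed: 1/80 → 1/60 → 1/50 → 1/40 → 1/30 → 1/25 → 1/20 — 2 stops slower (brighter).
ISO: 250 → 200 → 160 → 125 → 100 → 80 → 64 — 2 stops dropped (darker).
Net: +1/3 +2 −2 = +1/3 stops.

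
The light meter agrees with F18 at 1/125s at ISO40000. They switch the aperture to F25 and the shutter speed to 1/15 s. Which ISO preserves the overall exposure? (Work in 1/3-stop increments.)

ISO 10000

Aperture: f/18 → f/20 → f/22 → f/25 — 1 stop stopped down (darker).
Shutter speed: 1/125 → 1/100 → 1/80 → 1/60 → 1/50 → 1/40 → 1/30 → 1/25 → 1/20 → 1/15 — 3 stops slower (brighter).
Net change so far: 2 stops brighter. Offset with the ISO: 40000 → 32000 → 25600 → 20000 → 16000 → 12800 → 10000.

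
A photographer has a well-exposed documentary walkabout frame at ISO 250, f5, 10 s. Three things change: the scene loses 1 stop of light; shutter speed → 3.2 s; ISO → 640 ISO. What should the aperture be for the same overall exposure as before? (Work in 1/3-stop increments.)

Scene light: 1 stop darker.
Shutter speed: 10 → 8 → 6 → 5 → 4 → 3.2 — 1 2/3 stops shorter (darker).
ISO: 250 → 320 → 400 → 500 → 640 — 1 1/3 stops raised (brighter).
Net so far: 1 1/3 stops darker. Aperture: f/5 → f/4.5 → f/4 → f/3.5 → f/3.2.

f/3.2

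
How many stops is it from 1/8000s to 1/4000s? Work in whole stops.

1/8000 → 1/4000 — count the steps: 1 stop.

1 stop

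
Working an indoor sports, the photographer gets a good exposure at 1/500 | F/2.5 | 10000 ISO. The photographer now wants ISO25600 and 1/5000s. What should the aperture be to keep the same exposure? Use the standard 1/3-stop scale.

f/1.2

ISO: 10000 → 12800 → 16000 → 20000 → 25600 — 1 1/3 stops raised (brighter).
Shutter speed: 1/500 → 1/640 → 1/800 → 1/1000 → 1/1250 → 1/1600 → 1/2000 → 1/2500 → 1/3200 → 1/4000 → 1/5000 — 3 1/3 stops shorter (darker).
Net change so far: 2 stops darker. Offset with the aperture: f/2.5 → f/2.2 → f/2 → f/1.8 → f/1.6 → f/1.4 → f/1.2.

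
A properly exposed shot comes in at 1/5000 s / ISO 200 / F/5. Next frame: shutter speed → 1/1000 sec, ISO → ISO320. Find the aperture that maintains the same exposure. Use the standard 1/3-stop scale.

f/14

Shutter speed: 1/5000 → 1/4000 → 1/3200 → 1/2500 → 1/2000 → 1/1600 → 1/1250 → 1/1000 — 2 1/3 stops longer (brighter).
ISO: 200 → 250 → 320 — 2/3 stop raised (brighter).
Net change so far: 3 stops brighter. Offset with the aperture: f/5 → f/5.6 → f/6.3 → f/7.1 → f/8 → f/9 → f/10 → f/11 → f/13 → f/14.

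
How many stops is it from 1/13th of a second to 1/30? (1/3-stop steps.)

1/13 → 1/15 → 1/20 → 1/25 → 1/30 — count the steps: 4 third-stops = 1 1/3 stops.

1 1/3 stops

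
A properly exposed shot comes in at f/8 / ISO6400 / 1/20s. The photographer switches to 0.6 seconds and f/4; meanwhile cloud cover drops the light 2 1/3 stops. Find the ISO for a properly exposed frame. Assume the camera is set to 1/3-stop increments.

Scene light: 2 1/3 stops darker.
Shutter speed: 1/20 → 1/15 → 1/13 → 1/10 → 1/8 → 1/6 → 1/5 → 1/4 → 0.3 → 0.4 → 0.5 → 0.6 — 3 2/3 stops slower (brighter).
Aperture: f/8 → f/7.1 → f/6.3 → f/5.6 → f/5 → f/4.5 → f/4 — 2 stops larger aperture (brighter).
Net so far: 3 1/3 stops brighter. ISO: 6400 → 5000 → 4000 → 3200 → 2500 → 2000 → 1600 → 1250 → 1000 → 800 → 640.

ISO 640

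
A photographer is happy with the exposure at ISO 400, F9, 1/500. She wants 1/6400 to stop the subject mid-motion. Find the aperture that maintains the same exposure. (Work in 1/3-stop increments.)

f/2.5

Shutter speed: 1/500 → 1/640 → 1/800 → 1/1000 → 1/1250 → 1/1600 → 1/2000 → 1/2500 → 1/3200 → 1/4000 → 1/5000 → 1/6400 — 3 2/3 stops faster (darker).
Need 3 2/3 stops brighter from the aperture: f/9 → f/8 → f/7.1 → f/6.3 → f/5.6 → f/5 → f/4.5 → f/4 → f/3.5 → f/3.2 → f/2.8 → f/2.5.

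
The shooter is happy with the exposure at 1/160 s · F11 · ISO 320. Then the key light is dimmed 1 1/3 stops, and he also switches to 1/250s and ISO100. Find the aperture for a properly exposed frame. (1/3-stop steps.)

f/3.2

Scene light: 1 1/3 stops darker.
Shutter speed: 1/160 → 1/200 → 1/250 — 2/3 stop shorter (darker).
ISO: 320 → 250 → 200 → 160 → 125 → 100 — 1 2/3 stops lower (darker).
Net so far: 3 2/3 stops darker. Aperture: f/11 → f/10 → f/9 → f/8 → f/7.1 → f/6.3 → f/5.6 → f/5 → f/4.5 → f/4 → f/3.5 → f/3.2.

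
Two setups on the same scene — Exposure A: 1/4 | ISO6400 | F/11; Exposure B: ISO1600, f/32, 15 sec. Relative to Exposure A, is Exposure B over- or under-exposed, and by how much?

1 stop brighter

Aperture: f/11 → f/16 → f/22 → f/32 — 3 stops narrower (darker).
Shutter speed: 1/4 → 1/2 → 1 → 2 → 4 → 8 → 15 — 6 stops longer (brighter).
ISO: 6400 → 3200 → 1600 — 2 stops lower (darker).
Net: −3 +6 −2 = +1 stop.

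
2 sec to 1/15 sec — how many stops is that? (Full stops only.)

2 → 1 → 1/2 → 1/4 → 1/8 → 1/15 — count the steps: 5 stops.

5 stops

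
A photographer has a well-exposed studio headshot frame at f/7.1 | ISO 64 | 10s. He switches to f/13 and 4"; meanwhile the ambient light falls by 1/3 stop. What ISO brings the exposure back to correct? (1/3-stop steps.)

ISO 640

Scene light: 1/3 stop darker.
Aperture: f/7.1 → f/8 → f/9 → f/10 → f/11 → f/13 — 1 2/3 stops narrower (darker).
Shutter speed: 10 → 8 → 6 → 5 → 4 — 1 1/3 stops shorter (darker).
Net so far: 3 1/3 stops darker. ISO: 64 → 80 → 100 → 125 → 160 → 200 → 250 → 320 → 400 → 500 → 640.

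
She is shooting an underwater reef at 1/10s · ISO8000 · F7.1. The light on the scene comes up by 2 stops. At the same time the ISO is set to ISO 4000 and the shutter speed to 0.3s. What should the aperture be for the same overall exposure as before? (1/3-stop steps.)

f/18

Scene light: 2 stops brighter.
ISO: 8000 → 6400 → 5000 → 4000 — 1 stop lower (darker).
Shutter speed: 1/10 → 1/8 → 1/6 → 1/5 → 1/4 → 0.3 — 1 2/3 stops slower (brighter).
Net so far: 2 2/3 stops brighter. Aperture: f/7.1 → f/8 → f/9 → f/10 → f/11 → f/13 → f/14 → f/16 → f/18.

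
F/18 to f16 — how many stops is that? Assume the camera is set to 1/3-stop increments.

f/18 → f/16 — count the steps: 1 third-stops = 1/3 stop.

1/3 stop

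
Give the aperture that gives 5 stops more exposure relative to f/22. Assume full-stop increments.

f/4

Aperture: f/22 → f/16 → f/11 → f/8 → f/5.6 → f/4 — 5 stops wider (brighter).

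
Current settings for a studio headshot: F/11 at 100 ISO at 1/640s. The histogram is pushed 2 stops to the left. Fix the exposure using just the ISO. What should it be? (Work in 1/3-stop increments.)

ISO 400

Underexposed by 2 stops → need 2 stops brighter.
ISO: 100 → 125 → 160 → 200 → 250 → 320 → 400.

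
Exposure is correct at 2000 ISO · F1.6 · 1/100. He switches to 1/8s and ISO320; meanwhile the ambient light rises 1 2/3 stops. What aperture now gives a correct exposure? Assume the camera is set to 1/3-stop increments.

f/4

Scene light: 1 2/3 stops brighter.
Shutter speed: 1/100 → 1/80 → 1/60 → 1/50 → 1/40 → 1/30 → 1/25 → 1/20 → 1/15 → 1/13 → 1/10 → 1/8 — 3 2/3 stops slower (brighter).
ISO: 2000 → 1600 → 1250 → 1000 → 800 → 640 → 500 → 400 → 320 — 2 2/3 stops lower (darker).
Net so far: 2 2/3 stops brighter. Aperture: f/1.6 → f/1.8 → f/2 → f/2.2 → f/2.5 → f/2.8 → f/3.2 → f/3.5 → f/4.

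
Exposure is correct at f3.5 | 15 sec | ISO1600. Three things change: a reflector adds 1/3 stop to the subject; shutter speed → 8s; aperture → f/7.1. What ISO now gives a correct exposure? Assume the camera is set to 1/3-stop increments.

ISO 10000

Scene light: 1/3 stop brighter.
Shutter speed: 15 → 13 → 10 → 8 — 1 stop shorter (darker).
Aperture: f/3.5 → f/4 → f/4.5 → f/5 → f/5.6 → f/6.3 → f/7.1 — 2 stops stopped down (darker).
Net so far: 2 2/3 stops darker. ISO: 1600 → 2000 → 2500 → 3200 → 4000 → 5000 → 6400 → 8000 → 10000.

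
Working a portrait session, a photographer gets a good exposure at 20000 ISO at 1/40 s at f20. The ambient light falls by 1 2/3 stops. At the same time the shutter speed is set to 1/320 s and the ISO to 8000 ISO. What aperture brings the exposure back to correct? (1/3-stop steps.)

Scene light: 1 2/3 stops darker.
Shutter speed: 1/40 → 1/50 → 1/60 → 1/80 → 1/100 → 1/125 → 1/160 → 1/200 → 1/250 → 1/320 — 3 stops shorter (darker).
ISO: 20000 → 16000 → 12800 → 10000 → 8000 — 1 1/3 stops dropped (darker).
Net so far: 6 stops darker. Aperture: f/20 → f/18 → f/16 → f/14 → f/13 → f/11 → f/10 → f/9 → f/8 → f/7.1 → f/6.3 → f/5.6 → f/5 → f/4.5 → f/4 → f/3.5 → f/3.2 → f/2.8 → f/2.5.

f/2.5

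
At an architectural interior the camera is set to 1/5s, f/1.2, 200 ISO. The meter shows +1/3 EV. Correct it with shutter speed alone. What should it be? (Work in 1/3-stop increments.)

Overexposed by 1/3 stop → need 1/3 stop darker.
Shutter speed: 1/5 → 1/6.

1/6s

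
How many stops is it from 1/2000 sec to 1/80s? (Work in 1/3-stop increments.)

1/2000 → 1/1600 → 1/1250 → 1/1000 → 1/800 → 1/640 → 1/500 → 1/400 → 1/320 → 1/250 → 1/200 → 1/160 → 1/125 → 1/100 → 1/80 — count the steps: 14 third-stops = 4 2/3 stops.

4 2/3 stops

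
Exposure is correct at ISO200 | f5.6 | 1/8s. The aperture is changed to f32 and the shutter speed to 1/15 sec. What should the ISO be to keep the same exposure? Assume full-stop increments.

Aperture: f/5.6 → f/8 → f/11 → f/16 → f/22 → f/32 — 5 stops narrower (darker).
Shutter speed: 1/8 → 1/15 — 1 stop faster (darker).
Net change so far: 6 stops darker. Offset with the ISO: 200 → 400 → 800 → 1600 → 3200 → 6400 → 12800.

ISO 12800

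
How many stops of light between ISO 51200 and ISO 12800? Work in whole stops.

51200 → 25600 → 12800 — count the steps: 2 stops.

2 stops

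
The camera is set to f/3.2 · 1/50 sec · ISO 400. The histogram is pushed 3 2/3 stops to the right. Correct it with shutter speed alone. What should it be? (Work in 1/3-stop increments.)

Overexposed by 3 2/3 stops → need 3 2/3 stops darker.
Shutter speed: 1/50 → 1/60 → 1/80 → 1/100 → 1/125 → 1/160 → 1/200 → 1/250 → 1/320 → 1/400 → 1/500 → 1/640.

1/640s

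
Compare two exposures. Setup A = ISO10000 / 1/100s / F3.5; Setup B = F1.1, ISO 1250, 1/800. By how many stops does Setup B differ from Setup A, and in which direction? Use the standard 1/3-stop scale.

Aperture: f/3.5 → f/3.2 → f/2.8 → f/2.5 → f/2.2 → f/2 → f/1.8 → f/1.6 → f/1.4 → f/1.2 → f/1.1 — 3 1/3 stops opened up (brighter).
Shutter speed: 1/100 → 1/125 → 1/160 → 1/200 → 1/250 → 1/320 → 1/400 → 1/500 → 1/640 → 1/800 — 3 stops faster (darker).
ISO: 10000 → 8000 → 6400 → 5000 → 4000 → 3200 → 2500 → 2000 → 1600 → 1250 — 3 stops dropped (darker).
Net: +3 1/3 −3 −3 = −2 2/3 stops.

2 2/3 stops darker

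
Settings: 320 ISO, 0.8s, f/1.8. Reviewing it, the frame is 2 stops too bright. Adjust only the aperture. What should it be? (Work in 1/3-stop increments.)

Overexposed by 2 stops → need 2 stops darker.
Aperture: f/1.8 → f/2 → f/2.2 → f/2.5 → f/2.8 → f/3.2 → f/3.5.

f/3.5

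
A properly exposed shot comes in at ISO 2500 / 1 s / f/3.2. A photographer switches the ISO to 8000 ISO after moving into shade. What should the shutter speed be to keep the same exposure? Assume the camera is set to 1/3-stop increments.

ISO: 2500 → 3200 → 4000 → 5000 → 6400 → 8000 — 1 2/3 stops raised (brighter).
Need 1 2/3 stops darker from the shutter speed: 1 → 0.8 → 0.6 → 0.5 → 0.4 → 0.3.

0.3 s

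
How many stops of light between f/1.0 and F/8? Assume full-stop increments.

f/1.0 → f/1.4 → f/2 → f/2.8 → f/4 → f/5.6 → f/8 — count the steps: 6 stops.

6 stops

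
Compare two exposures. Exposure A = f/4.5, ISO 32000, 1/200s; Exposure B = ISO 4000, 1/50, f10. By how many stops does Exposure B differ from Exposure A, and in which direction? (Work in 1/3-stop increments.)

3 1/3 stops darker

Aperture: f/4.5 → f/5 → f/5.6 → f/6.3 → f/7.1 → f/8 → f/9 → f/10 — 2 1/3 stops narrower (darker).
Shutter speed: 1/200 → 1/160 → 1/125 → 1/100 → 1/80 → 1/60 → 1/50 — 2 stops slower (brighter).
ISO: 32000 → 25600 → 20000 → 16000 → 12800 → 10000 → 8000 → 6400 → 5000 → 4000 — 3 stops lower (darker).
Net: −2 1/3 +2 −3 = −3 1/3 stops.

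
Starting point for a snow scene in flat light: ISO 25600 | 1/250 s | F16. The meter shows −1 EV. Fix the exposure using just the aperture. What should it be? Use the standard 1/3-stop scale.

f/11

Underexposed by 1 stop → need 1 stop brighter.
Aperture: f/16 → f/14 → f/13 → f/11.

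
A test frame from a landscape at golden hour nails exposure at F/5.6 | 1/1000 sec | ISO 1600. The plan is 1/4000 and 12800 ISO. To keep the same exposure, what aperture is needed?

Shutter speed: 1/1000 → 1/2000 → 1/4000 — 2 stops shorter (darker).
ISO: 1600 → 3200 → 6400 → 12800 — 3 stops higher (brighter).
Net change so far: 1 stop brighter. Offset with the aperture: f/5.6 → f/8.

f/8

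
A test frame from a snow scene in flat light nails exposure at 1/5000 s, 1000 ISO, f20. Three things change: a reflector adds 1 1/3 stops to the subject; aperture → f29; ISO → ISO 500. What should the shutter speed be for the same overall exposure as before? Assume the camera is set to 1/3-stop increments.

Scene light: 1 1/3 stops brighter.
Aperture: f/20 → f/22 → f/25 → f/29 — 1 stop narrower (darker).
ISO: 1000 → 800 → 640 → 500 — 1 stop dropped (darker).
Net so far: 2/3 stop darker. Shutter speed: 1/5000 → 1/4000 → 1/3200.

1/3200s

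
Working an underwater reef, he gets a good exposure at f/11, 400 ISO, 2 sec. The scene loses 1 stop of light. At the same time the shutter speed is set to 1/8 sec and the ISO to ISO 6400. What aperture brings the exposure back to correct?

Scene light: 1 stop darker.
Shutter speed: 2 → 1 → 1/2 → 1/4 → 1/8 — 4 stops shorter (darker).
ISO: 400 → 800 → 1600 → 3200 → 6400 — 4 stops raised (brighter).
Net so far: 1 stop darker. Aperture: f/11 → f/8.

f/8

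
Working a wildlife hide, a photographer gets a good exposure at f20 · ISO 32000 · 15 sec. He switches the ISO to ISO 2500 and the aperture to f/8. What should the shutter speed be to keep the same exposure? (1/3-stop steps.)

ISO: 32000 → 25600 → 20000 → 16000 → 12800 → 10000 → 8000 → 6400 → 5000 → 4000 → 3200 → 2500 — 3 2/3 stops lower (darker).
Aperture: f/20 → f/18 → f/16 → f/14 → f/13 → f/11 → f/10 → f/9 → f/8 — 2 2/3 stops wider (brighter).
Net change so far: 1 stop darker. Offset with the shutter speed: 15 → 20 → 25 → 30.

30 s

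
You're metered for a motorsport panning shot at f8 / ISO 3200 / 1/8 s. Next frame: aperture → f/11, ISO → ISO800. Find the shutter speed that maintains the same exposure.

1 s

Aperture: f/8 → f/11 — 1 stop stopped down (darker).
ISO: 3200 → 1600 → 800 — 2 stops dropped (darker).
Net change so far: 3 stops darker. Offset with the shutter speed: 1/8 → 1/4 → 1/2 → 1.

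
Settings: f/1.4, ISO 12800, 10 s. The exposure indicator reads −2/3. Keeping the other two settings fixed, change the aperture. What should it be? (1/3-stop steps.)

f/1.1

Underexposed by 2/3 stop → need 2/3 stop brighter.
Aperture: f/1.4 → f/1.2 → f/1.1.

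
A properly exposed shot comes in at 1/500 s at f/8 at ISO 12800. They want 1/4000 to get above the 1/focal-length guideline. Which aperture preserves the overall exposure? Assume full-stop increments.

f/2.8

Shutter speed: 1/500 → 1/1000 → 1/2000 → 1/4000 — 3 stops shorter (darker).
Need 3 stops brighter from the aperture: f/8 → f/5.6 → f/4 → f/2.8.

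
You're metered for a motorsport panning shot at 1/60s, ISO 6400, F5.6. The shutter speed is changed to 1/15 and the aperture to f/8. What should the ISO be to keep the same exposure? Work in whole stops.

ISO 3200

Shutter speed: 1/60 → 1/30 → 1/15 — 2 stops slower (brighter).
Aperture: f/5.6 → f/8 — 1 stop smaller aperture (darker).
Net change so far: 1 stop brighter. Offset with the ISO: 6400 → 3200.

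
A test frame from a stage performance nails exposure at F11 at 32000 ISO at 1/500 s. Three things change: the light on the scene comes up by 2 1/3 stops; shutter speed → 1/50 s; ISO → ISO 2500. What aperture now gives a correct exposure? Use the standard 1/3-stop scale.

f/22

Scene light: 2 1/3 stops brighter.
Shutter speed: 1/500 → 1/400 → 1/320 → 1/250 → 1/200 → 1/160 → 1/125 → 1/100 → 1/80 → 1/60 → 1/50 — 3 1/3 stops slower (brighter).
ISO: 32000 → 25600 → 20000 → 16000 → 12800 → 10000 → 8000 → 6400 → 5000 → 4000 → 3200 → 2500 — 3 2/3 stops dropped (darker).
Net so far: 2 stops brighter. Aperture: f/11 → f/13 → f/14 → f/16 → f/18 → f/20 → f/22.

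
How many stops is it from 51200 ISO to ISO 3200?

4 stops

51200 → 25600 → 12800 → 6400 → 3200 — count the steps: 4 stops.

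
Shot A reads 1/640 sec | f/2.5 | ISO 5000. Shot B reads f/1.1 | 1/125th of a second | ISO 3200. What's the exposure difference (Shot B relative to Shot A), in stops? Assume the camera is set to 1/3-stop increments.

4 stops brighter

Aperture: f/2.5 → f/2.2 → f/2 → f/1.8 → f/1.6 → f/1.4 → f/1.2 → f/1.1 — 2 1/3 stops wider (brighter).
Shutter speed: 1/640 → 1/500 → 1/400 → 1/320 → 1/250 → 1/200 → 1/160 → 1/125 — 2 1/3 stops longer (brighter).
ISO: 5000 → 4000 → 3200 — 2/3 stop lower (darker).
Net: +2 1/3 +2 1/3 −2/3 = +4 stops.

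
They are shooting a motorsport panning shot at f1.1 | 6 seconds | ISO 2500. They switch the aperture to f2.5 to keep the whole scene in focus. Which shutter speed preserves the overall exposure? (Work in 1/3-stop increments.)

Aperture: f/1.1 → f/1.2 → f/1.4 → f/1.6 → f/1.8 → f/2 → f/2.2 → f/2.5 — 2 1/3 stops narrower (darker).
Need 2 1/3 stops brighter from the shutter speed: 6 → 8 → 10 → 13 → 15 → 20 → 25 → 30.

30 s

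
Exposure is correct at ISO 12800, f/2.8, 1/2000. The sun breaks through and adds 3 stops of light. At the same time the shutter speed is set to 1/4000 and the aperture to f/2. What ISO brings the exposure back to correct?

ISO 1600

Scene light: 3 stops brighter.
Shutter speed: 1/2000 → 1/4000 — 1 stop shorter (darker).
Aperture: f/2.8 → f/2 — 1 stop opened up (brighter).
Net so far: 3 stops brighter. ISO: 12800 → 6400 → 3200 → 1600.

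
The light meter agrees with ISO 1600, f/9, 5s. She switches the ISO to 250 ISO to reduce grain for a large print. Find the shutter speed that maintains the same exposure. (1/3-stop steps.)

30 s

ISO: 1600 → 1250 → 1000 → 800 → 640 → 500 → 400 → 320 → 250 — 2 2/3 stops lower (darker).
Need 2 2/3 stops brighter from the shutter speed: 5 → 6 → 8 → 10 → 13 → 15 → 20 → 25 → 30.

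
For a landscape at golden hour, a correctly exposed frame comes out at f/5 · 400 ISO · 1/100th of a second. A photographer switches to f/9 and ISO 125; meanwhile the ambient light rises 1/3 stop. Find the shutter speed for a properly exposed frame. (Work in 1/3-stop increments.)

1/13s

Scene light: 1/3 stop brighter.
Aperture: f/5 → f/5.6 → f/6.3 → f/7.1 → f/8 → f/9 — 1 2/3 stops stopped down (darker).
ISO: 400 → 320 → 250 → 200 → 160 → 125 — 1 2/3 stops lower (darker).
Net so far: 3 stops darker. Shutter speed: 1/100 → 1/80 → 1/60 → 1/50 → 1/40 → 1/30 → 1/25 → 1/20 → 1/15 → 1/13.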